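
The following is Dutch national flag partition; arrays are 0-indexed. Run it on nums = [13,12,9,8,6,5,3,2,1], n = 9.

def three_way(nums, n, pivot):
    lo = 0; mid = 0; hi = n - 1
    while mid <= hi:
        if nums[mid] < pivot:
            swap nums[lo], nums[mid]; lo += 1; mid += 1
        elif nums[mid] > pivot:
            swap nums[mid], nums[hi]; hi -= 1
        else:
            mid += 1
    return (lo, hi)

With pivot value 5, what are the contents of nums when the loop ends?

pivot = 5; lo=0, mid=0, hi=8
nums[mid]=13>5: swap nums[0],nums[8]; hi=7 → [1,12,9,8,6,5,3,2,13]
nums[mid]=1<5: swap nums[0],nums[0]; lo=1,mid=1 → [1,12,9,8,6,5,3,2,13]
nums[mid]=12>5: swap nums[1],nums[7]; hi=6 → [1,2,9,8,6,5,3,12,13]
nums[mid]=2<5: swap nums[1],nums[1]; lo=2,mid=2 → [1,2,9,8,6,5,3,12,13]
nums[mid]=9>5: swap nums[2],nums[6]; hi=5 → [1,2,3,8,6,5,9,12,13]
nums[mid]=3<5: swap nums[2],nums[2]; lo=3,mid=3 → [1,2,3,8,6,5,9,12,13]
nums[mid]=8>5: swap nums[3],nums[5]; hi=4 → [1,2,3,5,6,8,9,12,13]
nums[mid]=5=5: mid=4
nums[mid]=6>5: swap nums[4],nums[4]; hi=3 → [1,2,3,5,6,8,9,12,13]
end: lo=3, hi=3; nums = [1,2,3,5,6,8,9,12,13]

[1,2,3,5,6,8,9,12,13]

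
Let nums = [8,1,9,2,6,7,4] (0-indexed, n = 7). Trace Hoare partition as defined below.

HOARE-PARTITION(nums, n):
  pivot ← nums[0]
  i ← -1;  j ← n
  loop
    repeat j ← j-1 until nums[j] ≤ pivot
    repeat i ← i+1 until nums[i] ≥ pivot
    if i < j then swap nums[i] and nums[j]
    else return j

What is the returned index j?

pivot=8
j stops at 6 (4), i stops at 0 (8); swap ⇒ [4,1,9,2,6,7,8]
j stops at 5 (7), i stops at 2 (9); swap ⇒ [4,1,7,2,6,9,8]
j stops at 4, i stops at 5; i≥j ⇒ return 4. nums=[4,1,7,2,6,9,8]

4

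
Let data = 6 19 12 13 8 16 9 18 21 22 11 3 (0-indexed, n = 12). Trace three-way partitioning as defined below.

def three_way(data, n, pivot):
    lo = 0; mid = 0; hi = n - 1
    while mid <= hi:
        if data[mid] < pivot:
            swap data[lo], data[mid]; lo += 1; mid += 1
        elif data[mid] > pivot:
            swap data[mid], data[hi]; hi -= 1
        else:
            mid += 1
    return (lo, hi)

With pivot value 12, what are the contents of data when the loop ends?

6 3 11 8 9 12 18 21 22 16 13 19

lo=0 mid=0 hi=11
6<12: swap(0,0), lo=1 mid=1 ⇒ 6 19 12 13 8 16 9 18 21 22 11 3
19>12: swap(1,11), hi=10 ⇒ 6 3 12 13 8 16 9 18 21 22 11 19
3<12: swap(1,1), lo=2 mid=2 ⇒ 6 3 12 13 8 16 9 18 21 22 11 19
12=12: mid=3
13>12: swap(3,10), hi=9 ⇒ 6 3 12 11 8 16 9 18 21 22 13 19
11<12: swap(2,3), lo=3 mid=4 ⇒ 6 3 11 12 8 16 9 18 21 22 13 19
8<12: swap(3,4), lo=4 mid=5 ⇒ 6 3 11 8 12 16 9 18 21 22 13 19
16>12: swap(5,9), hi=8 ⇒ 6 3 11 8 12 22 9 18 21 16 13 19
22>12: swap(5,8), hi=7 ⇒ 6 3 11 8 12 21 9 18 22 16 13 19
21>12: swap(5,7), hi=6 ⇒ 6 3 11 8 12 18 9 21 22 16 13 19
18>12: swap(5,6), hi=5 ⇒ 6 3 11 8 12 9 18 21 22 16 13 19
9<12: swap(4,5), lo=5 mid=6 ⇒ 6 3 11 8 9 12 18 21 22 16 13 19
done. lo=5 hi=5; data=6 3 11 8 9 12 18 21 22 16 13 19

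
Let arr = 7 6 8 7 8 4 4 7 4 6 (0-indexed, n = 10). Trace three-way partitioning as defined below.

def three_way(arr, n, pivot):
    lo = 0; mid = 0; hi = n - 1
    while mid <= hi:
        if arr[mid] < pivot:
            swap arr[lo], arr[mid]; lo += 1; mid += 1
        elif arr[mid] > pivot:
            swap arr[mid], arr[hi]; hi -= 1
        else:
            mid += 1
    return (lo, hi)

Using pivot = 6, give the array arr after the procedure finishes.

pivot = 6; lo=0, mid=0, hi=9
arr[mid]=7>6: swap arr[0],arr[9]; hi=8 → 6 6 8 7 8 4 4 7 4 7
arr[mid]=6=6: mid=1
arr[mid]=6=6: mid=2
arr[mid]=8>6: swap arr[2],arr[8]; hi=7 → 6 6 4 7 8 4 4 7 8 7
arr[mid]=4<6: swap arr[0],arr[2]; lo=1,mid=3 → 4 6 6 7 8 4 4 7 8 7
arr[mid]=7>6: swap arr[3],arr[7]; hi=6 → 4 6 6 7 8 4 4 7 8 7
arr[mid]=7>6: swap arr[3],arr[6]; hi=5 → 4 6 6 4 8 4 7 7 8 7
arr[mid]=4<6: swap arr[1],arr[3]; lo=2,mid=4 → 4 4 6 6 8 4 7 7 8 7
arr[mid]=8>6: swap arr[4],arr[5]; hi=4 → 4 4 6 6 4 8 7 7 8 7
arr[mid]=4<6: swap arr[2],arr[4]; lo=3,mid=5 → 4 4 4 6 6 8 7 7 8 7
end: lo=3, hi=4; arr = 4 4 4 6 6 8 7 7 8 7

4 4 4 6 6 8 7 7 8 7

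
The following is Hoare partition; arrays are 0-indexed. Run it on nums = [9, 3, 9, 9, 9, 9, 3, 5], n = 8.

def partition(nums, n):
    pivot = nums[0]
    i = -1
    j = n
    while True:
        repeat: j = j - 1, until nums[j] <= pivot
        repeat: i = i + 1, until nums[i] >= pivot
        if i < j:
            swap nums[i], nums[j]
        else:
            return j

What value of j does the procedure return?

pivot = nums[0] = 9; i = -1, j = 8
j→7 (nums[7]=5≤9), i→0 (nums[0]=9≥9); i<j, swap → [5, 3, 9, 9, 9, 9, 3, 9]
j→6 (nums[6]=3≤9), i→2 (nums[2]=9≥9); i<j, swap → [5, 3, 3, 9, 9, 9, 9, 9]
j→5 (nums[5]=9≤9), i→3 (nums[3]=9≥9); i<j, swap → [5, 3, 3, 9, 9, 9, 9, 9]
j→4, i→4; i≥j, return j=4. nums = [5, 3, 3, 9, 9, 9, 9, 9]

4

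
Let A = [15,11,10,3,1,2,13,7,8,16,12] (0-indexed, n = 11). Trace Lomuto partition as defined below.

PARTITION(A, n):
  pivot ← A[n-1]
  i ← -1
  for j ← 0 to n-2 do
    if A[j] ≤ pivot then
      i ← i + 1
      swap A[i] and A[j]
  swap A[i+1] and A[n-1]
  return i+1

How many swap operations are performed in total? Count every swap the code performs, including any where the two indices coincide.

pivot=12, i=-1
j=0: 15>12, skip
j=1: 11≤12, i=0, swap(0,1) ⇒ [11,15,10,3,1,2,13,7,8,16,12]
j=2: 10≤12, i=1, swap(1,2) ⇒ [11,10,15,3,1,2,13,7,8,16,12]
j=3: 3≤12, i=2, swap(2,3) ⇒ [11,10,3,15,1,2,13,7,8,16,12]
j=4: 1≤12, i=3, swap(3,4) ⇒ [11,10,3,1,15,2,13,7,8,16,12]
j=5: 2≤12, i=4, swap(4,5) ⇒ [11,10,3,1,2,15,13,7,8,16,12]
j=6: 13>12, skip
j=7: 7≤12, i=5, swap(5,7) ⇒ [11,10,3,1,2,7,13,15,8,16,12]
j=8: 8≤12, i=6, swap(6,8) ⇒ [11,10,3,1,2,7,8,15,13,16,12]
j=9: 16>12, skip
swap(7,10) ⇒ [11,10,3,1,2,7,8,12,13,16,15]; return 7

8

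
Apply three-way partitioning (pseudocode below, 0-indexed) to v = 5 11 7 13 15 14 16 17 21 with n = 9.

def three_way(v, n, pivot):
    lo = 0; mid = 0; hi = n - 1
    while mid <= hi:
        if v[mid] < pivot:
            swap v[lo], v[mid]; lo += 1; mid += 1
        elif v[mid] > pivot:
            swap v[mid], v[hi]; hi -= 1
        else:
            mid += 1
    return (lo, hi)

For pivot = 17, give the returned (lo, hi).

pivot = 17; lo=0, mid=0, hi=8
v[mid]=5<17: swap v[0],v[0]; lo=1,mid=1 → 5 11 7 13 15 14 16 17 21
v[mid]=11<17: swap v[1],v[1]; lo=2,mid=2 → 5 11 7 13 15 14 16 17 21
v[mid]=7<17: swap v[2],v[2]; lo=3,mid=3 → 5 11 7 13 15 14 16 17 21
v[mid]=13<17: swap v[3],v[3]; lo=4,mid=4 → 5 11 7 13 15 14 16 17 21
v[mid]=15<17: swap v[4],v[4]; lo=5,mid=5 → 5 11 7 13 15 14 16 17 21
v[mid]=14<17: swap v[5],v[5]; lo=6,mid=6 → 5 11 7 13 15 14 16 17 21
v[mid]=16<17: swap v[6],v[6]; lo=7,mid=7 → 5 11 7 13 15 14 16 17 21
v[mid]=17=17: mid=8
v[mid]=21>17: swap v[8],v[8]; hi=7 → 5 11 7 13 15 14 16 17 21
end: lo=7, hi=7; v = 5 11 7 13 15 14 16 17 21

(7, 7)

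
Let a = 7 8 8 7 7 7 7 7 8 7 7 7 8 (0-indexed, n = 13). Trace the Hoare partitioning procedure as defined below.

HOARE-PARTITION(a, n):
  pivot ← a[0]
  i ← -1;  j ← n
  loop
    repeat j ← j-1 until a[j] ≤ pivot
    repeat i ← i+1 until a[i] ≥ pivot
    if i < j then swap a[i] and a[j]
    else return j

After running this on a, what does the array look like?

pivot=7
j stops at 11 (7), i stops at 0 (7); swap ⇒ 7 8 8 7 7 7 7 7 8 7 7 7 8
j stops at 10 (7), i stops at 1 (8); swap ⇒ 7 7 8 7 7 7 7 7 8 7 8 7 8
j stops at 9 (7), i stops at 2 (8); swap ⇒ 7 7 7 7 7 7 7 7 8 8 8 7 8
j stops at 7 (7), i stops at 3 (7); swap ⇒ 7 7 7 7 7 7 7 7 8 8 8 7 8
j stops at 6 (7), i stops at 4 (7); swap ⇒ 7 7 7 7 7 7 7 7 8 8 8 7 8
j stops at 5, i stops at 5; i≥j ⇒ return 5. a=7 7 7 7 7 7 7 7 8 8 8 7 8

7 7 7 7 7 7 7 7 8 8 8 7 8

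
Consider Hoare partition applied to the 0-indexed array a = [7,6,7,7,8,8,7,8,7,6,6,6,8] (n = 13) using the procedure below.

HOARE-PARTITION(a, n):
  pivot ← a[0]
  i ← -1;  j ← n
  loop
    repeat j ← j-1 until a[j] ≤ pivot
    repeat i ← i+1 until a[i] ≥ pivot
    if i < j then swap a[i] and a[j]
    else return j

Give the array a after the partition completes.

pivot = a[0] = 7; i = -1, j = 13
j→11 (a[11]=6≤7), i→0 (a[0]=7≥7); i<j, swap → [6,6,7,7,8,8,7,8,7,6,6,7,8]
j→10 (a[10]=6≤7), i→2 (a[2]=7≥7); i<j, swap → [6,6,6,7,8,8,7,8,7,6,7,7,8]
j→9 (a[9]=6≤7), i→3 (a[3]=7≥7); i<j, swap → [6,6,6,6,8,8,7,8,7,7,7,7,8]
j→8 (a[8]=7≤7), i→4 (a[4]=8≥7); i<j, swap → [6,6,6,6,7,8,7,8,8,7,7,7,8]
j→6 (a[6]=7≤7), i→5 (a[5]=8≥7); i<j, swap → [6,6,6,6,7,7,8,8,8,7,7,7,8]
j→5, i→6; i≥j, return j=5. a = [6,6,6,6,7,7,8,8,8,7,7,7,8]

[6,6,6,6,7,7,8,8,8,7,7,7,8]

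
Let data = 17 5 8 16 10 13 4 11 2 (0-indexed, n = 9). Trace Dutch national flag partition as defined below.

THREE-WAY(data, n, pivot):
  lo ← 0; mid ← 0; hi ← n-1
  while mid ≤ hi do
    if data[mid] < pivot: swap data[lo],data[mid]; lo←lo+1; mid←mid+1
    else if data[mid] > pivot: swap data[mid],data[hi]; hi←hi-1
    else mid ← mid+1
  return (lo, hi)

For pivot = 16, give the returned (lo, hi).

(7, 7)

pivot = 16; lo=0, mid=0, hi=8
data[mid]=17>16: swap data[0],data[8]; hi=7 → 2 5 8 16 10 13 4 11 17
data[mid]=2<16: swap data[0],data[0]; lo=1,mid=1 → 2 5 8 16 10 13 4 11 17
data[mid]=5<16: swap data[1],data[1]; lo=2,mid=2 → 2 5 8 16 10 13 4 11 17
data[mid]=8<16: swap data[2],data[2]; lo=3,mid=3 → 2 5 8 16 10 13 4 11 17
data[mid]=16=16: mid=4
data[mid]=10<16: swap data[3],data[4]; lo=4,mid=5 → 2 5 8 10 16 13 4 11 17
data[mid]=13<16: swap data[4],data[5]; lo=5,mid=6 → 2 5 8 10 13 16 4 11 17
data[mid]=4<16: swap data[5],data[6]; lo=6,mid=7 → 2 5 8 10 13 4 16 11 17
data[mid]=11<16: swap data[6],data[7]; lo=7,mid=8 → 2 5 8 10 13 4 11 16 17
end: lo=7, hi=7; data = 2 5 8 10 13 4 11 16 17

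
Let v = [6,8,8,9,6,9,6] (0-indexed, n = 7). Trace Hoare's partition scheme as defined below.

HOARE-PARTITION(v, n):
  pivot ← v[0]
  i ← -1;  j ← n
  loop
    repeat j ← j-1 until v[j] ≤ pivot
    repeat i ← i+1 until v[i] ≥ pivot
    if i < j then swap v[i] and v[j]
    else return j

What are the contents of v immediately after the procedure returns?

[6,6,8,9,8,9,6]

pivot = v[0] = 6; i = -1, j = 7
j→6 (v[6]=6≤6), i→0 (v[0]=6≥6); i<j, swap → [6,8,8,9,6,9,6]
j→4 (v[4]=6≤6), i→1 (v[1]=8≥6); i<j, swap → [6,6,8,9,8,9,6]
j→1, i→2; i≥j, return j=1. v = [6,6,8,9,8,9,6]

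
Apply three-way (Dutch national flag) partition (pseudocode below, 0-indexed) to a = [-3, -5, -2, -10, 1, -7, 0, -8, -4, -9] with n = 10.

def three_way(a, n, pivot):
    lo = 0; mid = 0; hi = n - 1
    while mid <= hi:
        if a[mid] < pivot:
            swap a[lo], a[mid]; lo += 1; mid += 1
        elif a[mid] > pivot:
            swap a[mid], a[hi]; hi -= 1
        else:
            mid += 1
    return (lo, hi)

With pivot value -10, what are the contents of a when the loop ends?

pivot = -10; lo=0, mid=0, hi=9
a[mid]=-3>-10: swap a[0],a[9]; hi=8 → [-9, -5, -2, -10, 1, -7, 0, -8, -4, -3]
a[mid]=-9>-10: swap a[0],a[8]; hi=7 → [-4, -5, -2, -10, 1, -7, 0, -8, -9, -3]
a[mid]=-4>-10: swap a[0],a[7]; hi=6 → [-8, -5, -2, -10, 1, -7, 0, -4, -9, -3]
a[mid]=-8>-10: swap a[0],a[6]; hi=5 → [0, -5, -2, -10, 1, -7, -8, -4, -9, -3]
a[mid]=0>-10: swap a[0],a[5]; hi=4 → [-7, -5, -2, -10, 1, 0, -8, -4, -9, -3]
a[mid]=-7>-10: swap a[0],a[4]; hi=3 → [1, -5, -2, -10, -7, 0, -8, -4, -9, -3]
a[mid]=1>-10: swap a[0],a[3]; hi=2 → [-10, -5, -2, 1, -7, 0, -8, -4, -9, -3]
a[mid]=-10=-10: mid=1
a[mid]=-5>-10: swap a[1],a[2]; hi=1 → [-10, -2, -5, 1, -7, 0, -8, -4, -9, -3]
a[mid]=-2>-10: swap a[1],a[1]; hi=0 → [-10, -2, -5, 1, -7, 0, -8, -4, -9, -3]
end: lo=0, hi=0; a = [-10, -2, -5, 1, -7, 0, -8, -4, -9, -3]

[-10, -2, -5, 1, -7, 0, -8, -4, -9, -3]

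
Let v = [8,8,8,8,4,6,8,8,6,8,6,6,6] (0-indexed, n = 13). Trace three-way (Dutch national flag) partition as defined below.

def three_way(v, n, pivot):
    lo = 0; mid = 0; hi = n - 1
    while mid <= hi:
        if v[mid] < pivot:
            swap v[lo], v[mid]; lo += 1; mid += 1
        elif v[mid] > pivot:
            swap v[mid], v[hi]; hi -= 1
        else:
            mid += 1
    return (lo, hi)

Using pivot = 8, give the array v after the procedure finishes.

[4,6,6,6,6,6,8,8,8,8,8,8,8]

lo=0 mid=0 hi=12
8=8: mid=1
8=8: mid=2
8=8: mid=3
8=8: mid=4
4<8: swap(0,4), lo=1 mid=5 ⇒ [4,8,8,8,8,6,8,8,6,8,6,6,6]
6<8: swap(1,5), lo=2 mid=6 ⇒ [4,6,8,8,8,8,8,8,6,8,6,6,6]
8=8: mid=7
8=8: mid=8
6<8: swap(2,8), lo=3 mid=9 ⇒ [4,6,6,8,8,8,8,8,8,8,6,6,6]
8=8: mid=10
6<8: swap(3,10), lo=4 mid=11 ⇒ [4,6,6,6,8,8,8,8,8,8,8,6,6]
6<8: swap(4,11), lo=5 mid=12 ⇒ [4,6,6,6,6,8,8,8,8,8,8,8,6]
6<8: swap(5,12), lo=6 mid=13 ⇒ [4,6,6,6,6,6,8,8,8,8,8,8,8]
done. lo=6 hi=12; v=[4,6,6,6,6,6,8,8,8,8,8,8,8]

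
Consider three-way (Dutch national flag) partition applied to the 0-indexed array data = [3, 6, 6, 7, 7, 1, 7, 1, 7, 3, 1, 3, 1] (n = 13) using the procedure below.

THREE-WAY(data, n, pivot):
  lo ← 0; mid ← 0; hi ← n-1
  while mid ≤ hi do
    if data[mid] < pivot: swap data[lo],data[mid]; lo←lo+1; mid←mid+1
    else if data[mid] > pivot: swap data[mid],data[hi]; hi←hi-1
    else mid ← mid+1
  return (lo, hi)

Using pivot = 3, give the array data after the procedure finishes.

[1, 1, 1, 1, 3, 3, 3, 7, 7, 7, 7, 6, 6]

pivot = 3; lo=0, mid=0, hi=12
data[mid]=3=3: mid=1
data[mid]=6>3: swap data[1],data[12]; hi=11 → [3, 1, 6, 7, 7, 1, 7, 1, 7, 3, 1, 3, 6]
data[mid]=1<3: swap data[0],data[1]; lo=1,mid=2 → [1, 3, 6, 7, 7, 1, 7, 1, 7, 3, 1, 3, 6]
data[mid]=6>3: swap data[2],data[11]; hi=10 → [1, 3, 3, 7, 7, 1, 7, 1, 7, 3, 1, 6, 6]
data[mid]=3=3: mid=3
data[mid]=7>3: swap data[3],data[10]; hi=9 → [1, 3, 3, 1, 7, 1, 7, 1, 7, 3, 7, 6, 6]
data[mid]=1<3: swap data[1],data[3]; lo=2,mid=4 → [1, 1, 3, 3, 7, 1, 7, 1, 7, 3, 7, 6, 6]
data[mid]=7>3: swap data[4],data[9]; hi=8 → [1, 1, 3, 3, 3, 1, 7, 1, 7, 7, 7, 6, 6]
data[mid]=3=3: mid=5
data[mid]=1<3: swap data[2],data[5]; lo=3,mid=6 → [1, 1, 1, 3, 3, 3, 7, 1, 7, 7, 7, 6, 6]
data[mid]=7>3: swap data[6],data[8]; hi=7 → [1, 1, 1, 3, 3, 3, 7, 1, 7, 7, 7, 6, 6]
data[mid]=7>3: swap data[6],data[7]; hi=6 → [1, 1, 1, 3, 3, 3, 1, 7, 7, 7, 7, 6, 6]
data[mid]=1<3: swap data[3],data[6]; lo=4,mid=7 → [1, 1, 1, 1, 3, 3, 3, 7, 7, 7, 7, 6, 6]
end: lo=4, hi=6; data = [1, 1, 1, 1, 3, 3, 3, 7, 7, 7, 7, 6, 6]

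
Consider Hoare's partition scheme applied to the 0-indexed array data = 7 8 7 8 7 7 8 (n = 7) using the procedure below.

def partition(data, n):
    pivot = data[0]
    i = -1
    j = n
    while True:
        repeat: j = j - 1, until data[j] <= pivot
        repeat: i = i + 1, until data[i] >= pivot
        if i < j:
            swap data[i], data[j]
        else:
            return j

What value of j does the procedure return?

pivot = data[0] = 7; i = -1, j = 7
j→5 (data[5]=7≤7), i→0 (data[0]=7≥7); i<j, swap → 7 8 7 8 7 7 8
j→4 (data[4]=7≤7), i→1 (data[1]=8≥7); i<j, swap → 7 7 7 8 8 7 8
j→2, i→2; i≥j, return j=2. data = 7 7 7 8 8 7 8

2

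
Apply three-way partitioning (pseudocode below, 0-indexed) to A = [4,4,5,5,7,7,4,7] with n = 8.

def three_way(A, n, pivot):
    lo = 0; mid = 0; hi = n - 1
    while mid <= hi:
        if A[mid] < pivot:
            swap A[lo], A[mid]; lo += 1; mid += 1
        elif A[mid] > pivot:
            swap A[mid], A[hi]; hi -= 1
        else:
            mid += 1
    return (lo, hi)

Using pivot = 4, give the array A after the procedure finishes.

lo=0 mid=0 hi=7
4=4: mid=1
4=4: mid=2
5>4: swap(2,7), hi=6 ⇒ [4,4,7,5,7,7,4,5]
7>4: swap(2,6), hi=5 ⇒ [4,4,4,5,7,7,7,5]
4=4: mid=3
5>4: swap(3,5), hi=4 ⇒ [4,4,4,7,7,5,7,5]
7>4: swap(3,4), hi=3 ⇒ [4,4,4,7,7,5,7,5]
7>4: swap(3,3), hi=2 ⇒ [4,4,4,7,7,5,7,5]
done. lo=0 hi=2; A=[4,4,4,7,7,5,7,5]

[4,4,4,7,7,5,7,5]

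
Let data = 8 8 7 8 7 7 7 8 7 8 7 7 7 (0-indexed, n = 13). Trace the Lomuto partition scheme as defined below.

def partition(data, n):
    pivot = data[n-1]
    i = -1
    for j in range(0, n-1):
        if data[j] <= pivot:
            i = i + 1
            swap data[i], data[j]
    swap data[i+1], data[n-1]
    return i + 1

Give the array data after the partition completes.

pivot = data[12] = 7; i = -1
j=0: data[0]=8 > 7 → no swap
j=1: data[1]=8 > 7 → no swap
j=2: data[2]=7 ≤ 7 → i=0, swap data[0],data[2] → 7 8 8 8 7 7 7 8 7 8 7 7 7
j=3: data[3]=8 > 7 → no swap
j=4: data[4]=7 ≤ 7 → i=1, swap data[1],data[4] → 7 7 8 8 8 7 7 8 7 8 7 7 7
j=5: data[5]=7 ≤ 7 → i=2, swap data[2],data[5] → 7 7 7 8 8 8 7 8 7 8 7 7 7
j=6: data[6]=7 ≤ 7 → i=3, swap data[3],data[6] → 7 7 7 7 8 8 8 8 7 8 7 7 7
j=7: data[7]=8 > 7 → no swap
j=8: data[8]=7 ≤ 7 → i=4, swap data[4],data[8] → 7 7 7 7 7 8 8 8 8 8 7 7 7
j=9: data[9]=8 > 7 → no swap
j=10: data[10]=7 ≤ 7 → i=5, swap data[5],data[10] → 7 7 7 7 7 7 8 8 8 8 8 7 7
j=11: data[11]=7 ≤ 7 → i=6, swap data[6],data[11] → 7 7 7 7 7 7 7 8 8 8 8 8 7
final swap data[7],data[12] → 7 7 7 7 7 7 7 7 8 8 8 8 8; return 7

7 7 7 7 7 7 7 7 8 8 8 8 8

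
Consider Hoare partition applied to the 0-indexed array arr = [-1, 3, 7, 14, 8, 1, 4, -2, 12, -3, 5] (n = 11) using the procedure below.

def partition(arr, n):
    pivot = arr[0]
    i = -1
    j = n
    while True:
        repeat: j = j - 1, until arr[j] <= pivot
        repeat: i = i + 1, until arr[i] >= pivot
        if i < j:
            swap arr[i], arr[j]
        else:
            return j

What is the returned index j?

1

pivot = arr[0] = -1; i = -1, j = 11
j→9 (arr[9]=-3≤-1), i→0 (arr[0]=-1≥-1); i<j, swap → [-3, 3, 7, 14, 8, 1, 4, -2, 12, -1, 5]
j→7 (arr[7]=-2≤-1), i→1 (arr[1]=3≥-1); i<j, swap → [-3, -2, 7, 14, 8, 1, 4, 3, 12, -1, 5]
j→1, i→2; i≥j, return j=1. arr = [-3, -2, 7, 14, 8, 1, 4, 3, 12, -1, 5]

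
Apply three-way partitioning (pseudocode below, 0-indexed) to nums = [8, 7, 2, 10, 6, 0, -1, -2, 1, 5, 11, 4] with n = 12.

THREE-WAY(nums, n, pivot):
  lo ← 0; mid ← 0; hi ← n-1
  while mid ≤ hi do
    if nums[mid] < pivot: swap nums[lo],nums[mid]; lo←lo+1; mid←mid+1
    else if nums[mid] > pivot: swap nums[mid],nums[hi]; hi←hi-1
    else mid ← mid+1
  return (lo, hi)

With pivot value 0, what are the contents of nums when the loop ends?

lo=0 mid=0 hi=11
8>0: swap(0,11), hi=10 ⇒ [4, 7, 2, 10, 6, 0, -1, -2, 1, 5, 11, 8]
4>0: swap(0,10), hi=9 ⇒ [11, 7, 2, 10, 6, 0, -1, -2, 1, 5, 4, 8]
11>0: swap(0,9), hi=8 ⇒ [5, 7, 2, 10, 6, 0, -1, -2, 1, 11, 4, 8]
5>0: swap(0,8), hi=7 ⇒ [1, 7, 2, 10, 6, 0, -1, -2, 5, 11, 4, 8]
1>0: swap(0,7), hi=6 ⇒ [-2, 7, 2, 10, 6, 0, -1, 1, 5, 11, 4, 8]
-2<0: swap(0,0), lo=1 mid=1 ⇒ [-2, 7, 2, 10, 6, 0, -1, 1, 5, 11, 4, 8]
7>0: swap(1,6), hi=5 ⇒ [-2, -1, 2, 10, 6, 0, 7, 1, 5, 11, 4, 8]
-1<0: swap(1,1), lo=2 mid=2 ⇒ [-2, -1, 2, 10, 6, 0, 7, 1, 5, 11, 4, 8]
2>0: swap(2,5), hi=4 ⇒ [-2, -1, 0, 10, 6, 2, 7, 1, 5, 11, 4, 8]
0=0: mid=3
10>0: swap(3,4), hi=3 ⇒ [-2, -1, 0, 6, 10, 2, 7, 1, 5, 11, 4, 8]
6>0: swap(3,3), hi=2 ⇒ [-2, -1, 0, 6, 10, 2, 7, 1, 5, 11, 4, 8]
done. lo=2 hi=2; nums=[-2, -1, 0, 6, 10, 2, 7, 1, 5, 11, 4, 8]

[-2, -1, 0, 6, 10, 2, 7, 1, 5, 11, 4, 8]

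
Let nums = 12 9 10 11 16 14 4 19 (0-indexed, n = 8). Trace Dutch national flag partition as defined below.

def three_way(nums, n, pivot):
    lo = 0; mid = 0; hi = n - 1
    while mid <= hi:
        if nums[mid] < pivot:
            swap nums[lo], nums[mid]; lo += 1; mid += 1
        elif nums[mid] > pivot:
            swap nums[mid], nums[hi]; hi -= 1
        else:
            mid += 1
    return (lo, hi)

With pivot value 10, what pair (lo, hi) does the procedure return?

lo=0 mid=0 hi=7
12>10: swap(0,7), hi=6 ⇒ 19 9 10 11 16 14 4 12
19>10: swap(0,6), hi=5 ⇒ 4 9 10 11 16 14 19 12
4<10: swap(0,0), lo=1 mid=1 ⇒ 4 9 10 11 16 14 19 12
9<10: swap(1,1), lo=2 mid=2 ⇒ 4 9 10 11 16 14 19 12
10=10: mid=3
11>10: swap(3,5), hi=4 ⇒ 4 9 10 14 16 11 19 12
14>10: swap(3,4), hi=3 ⇒ 4 9 10 16 14 11 19 12
16>10: swap(3,3), hi=2 ⇒ 4 9 10 16 14 11 19 12
done. lo=2 hi=2; nums=4 9 10 16 14 11 19 12

(2, 2)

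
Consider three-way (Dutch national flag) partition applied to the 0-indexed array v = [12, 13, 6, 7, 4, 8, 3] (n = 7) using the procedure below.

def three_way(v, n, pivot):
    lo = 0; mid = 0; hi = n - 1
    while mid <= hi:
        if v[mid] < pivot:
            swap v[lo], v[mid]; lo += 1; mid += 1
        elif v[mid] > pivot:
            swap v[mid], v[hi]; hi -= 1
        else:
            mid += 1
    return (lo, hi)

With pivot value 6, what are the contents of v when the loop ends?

lo=0 mid=0 hi=6
12>6: swap(0,6), hi=5 ⇒ [3, 13, 6, 7, 4, 8, 12]
3<6: swap(0,0), lo=1 mid=1 ⇒ [3, 13, 6, 7, 4, 8, 12]
13>6: swap(1,5), hi=4 ⇒ [3, 8, 6, 7, 4, 13, 12]
8>6: swap(1,4), hi=3 ⇒ [3, 4, 6, 7, 8, 13, 12]
4<6: swap(1,1), lo=2 mid=2 ⇒ [3, 4, 6, 7, 8, 13, 12]
6=6: mid=3
7>6: swap(3,3), hi=2 ⇒ [3, 4, 6, 7, 8, 13, 12]
done. lo=2 hi=2; v=[3, 4, 6, 7, 8, 13, 12]

[3, 4, 6, 7, 8, 13, 12]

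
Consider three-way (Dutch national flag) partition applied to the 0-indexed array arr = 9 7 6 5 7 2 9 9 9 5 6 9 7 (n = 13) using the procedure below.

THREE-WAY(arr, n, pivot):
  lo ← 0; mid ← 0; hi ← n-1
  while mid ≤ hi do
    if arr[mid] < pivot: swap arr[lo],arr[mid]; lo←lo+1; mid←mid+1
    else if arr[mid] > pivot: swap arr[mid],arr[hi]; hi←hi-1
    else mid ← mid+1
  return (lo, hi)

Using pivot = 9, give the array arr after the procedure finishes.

7 6 5 7 2 5 6 7 9 9 9 9 9

pivot = 9; lo=0, mid=0, hi=12
arr[mid]=9=9: mid=1
arr[mid]=7<9: swap arr[0],arr[1]; lo=1,mid=2 → 7 9 6 5 7 2 9 9 9 5 6 9 7
arr[mid]=6<9: swap arr[1],arr[2]; lo=2,mid=3 → 7 6 9 5 7 2 9 9 9 5 6 9 7
arr[mid]=5<9: swap arr[2],arr[3]; lo=3,mid=4 → 7 6 5 9 7 2 9 9 9 5 6 9 7
arr[mid]=7<9: swap arr[3],arr[4]; lo=4,mid=5 → 7 6 5 7 9 2 9 9 9 5 6 9 7
arr[mid]=2<9: swap arr[4],arr[5]; lo=5,mid=6 → 7 6 5 7 2 9 9 9 9 5 6 9 7
arr[mid]=9=9: mid=7
arr[mid]=9=9: mid=8
arr[mid]=9=9: mid=9
arr[mid]=5<9: swap arr[5],arr[9]; lo=6,mid=10 → 7 6 5 7 2 5 9 9 9 9 6 9 7
arr[mid]=6<9: swap arr[6],arr[10]; lo=7,mid=11 → 7 6 5 7 2 5 6 9 9 9 9 9 7
arr[mid]=9=9: mid=12
arr[mid]=7<9: swap arr[7],arr[12]; lo=8,mid=13 → 7 6 5 7 2 5 6 7 9 9 9 9 9
end: lo=8, hi=12; arr = 7 6 5 7 2 5 6 7 9 9 9 9 9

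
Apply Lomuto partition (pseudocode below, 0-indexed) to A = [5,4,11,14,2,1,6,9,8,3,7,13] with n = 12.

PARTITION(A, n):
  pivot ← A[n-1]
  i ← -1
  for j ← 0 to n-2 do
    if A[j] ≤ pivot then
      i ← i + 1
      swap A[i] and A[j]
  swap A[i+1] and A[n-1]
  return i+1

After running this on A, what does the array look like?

[5,4,11,2,1,6,9,8,3,7,13,14]

pivot=13, i=-1
j=0: 5≤13, i=0, swap(0,0) ⇒ [5,4,11,14,2,1,6,9,8,3,7,13]
j=1: 4≤13, i=1, swap(1,1) ⇒ [5,4,11,14,2,1,6,9,8,3,7,13]
j=2: 11≤13, i=2, swap(2,2) ⇒ [5,4,11,14,2,1,6,9,8,3,7,13]
j=3: 14>13, skip
j=4: 2≤13, i=3, swap(3,4) ⇒ [5,4,11,2,14,1,6,9,8,3,7,13]
j=5: 1≤13, i=4, swap(4,5) ⇒ [5,4,11,2,1,14,6,9,8,3,7,13]
j=6: 6≤13, i=5, swap(5,6) ⇒ [5,4,11,2,1,6,14,9,8,3,7,13]
j=7: 9≤13, i=6, swap(6,7) ⇒ [5,4,11,2,1,6,9,14,8,3,7,13]
j=8: 8≤13, i=7, swap(7,8) ⇒ [5,4,11,2,1,6,9,8,14,3,7,13]
j=9: 3≤13, i=8, swap(8,9) ⇒ [5,4,11,2,1,6,9,8,3,14,7,13]
j=10: 7≤13, i=9, swap(9,10) ⇒ [5,4,11,2,1,6,9,8,3,7,14,13]
swap(10,11) ⇒ [5,4,11,2,1,6,9,8,3,7,13,14]; return 10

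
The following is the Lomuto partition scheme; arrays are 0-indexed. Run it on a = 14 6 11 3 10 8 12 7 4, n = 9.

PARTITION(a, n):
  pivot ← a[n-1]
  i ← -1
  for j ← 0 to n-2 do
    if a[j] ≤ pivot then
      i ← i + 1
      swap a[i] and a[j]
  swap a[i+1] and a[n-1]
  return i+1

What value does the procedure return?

1

pivot=4, i=-1
j=0: 14>4, skip
j=1: 6>4, skip
j=2: 11>4, skip
j=3: 3≤4, i=0, swap(0,3) ⇒ 3 6 11 14 10 8 12 7 4
j=4: 10>4, skip
j=5: 8>4, skip
j=6: 12>4, skip
j=7: 7>4, skip
swap(1,8) ⇒ 3 4 11 14 10 8 12 7 6; return 1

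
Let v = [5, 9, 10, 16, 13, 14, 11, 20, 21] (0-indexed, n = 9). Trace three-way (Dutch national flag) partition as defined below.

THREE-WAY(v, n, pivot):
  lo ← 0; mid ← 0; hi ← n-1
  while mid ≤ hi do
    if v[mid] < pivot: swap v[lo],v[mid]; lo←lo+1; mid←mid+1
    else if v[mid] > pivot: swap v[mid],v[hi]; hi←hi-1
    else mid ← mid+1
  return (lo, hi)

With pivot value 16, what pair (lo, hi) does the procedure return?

(6, 6)

lo=0 mid=0 hi=8
5<16: swap(0,0), lo=1 mid=1 ⇒ [5, 9, 10, 16, 13, 14, 11, 20, 21]
9<16: swap(1,1), lo=2 mid=2 ⇒ [5, 9, 10, 16, 13, 14, 11, 20, 21]
10<16: swap(2,2), lo=3 mid=3 ⇒ [5, 9, 10, 16, 13, 14, 11, 20, 21]
16=16: mid=4
13<16: swap(3,4), lo=4 mid=5 ⇒ [5, 9, 10, 13, 16, 14, 11, 20, 21]
14<16: swap(4,5), lo=5 mid=6 ⇒ [5, 9, 10, 13, 14, 16, 11, 20, 21]
11<16: swap(5,6), lo=6 mid=7 ⇒ [5, 9, 10, 13, 14, 11, 16, 20, 21]
20>16: swap(7,8), hi=7 ⇒ [5, 9, 10, 13, 14, 11, 16, 21, 20]
21>16: swap(7,7), hi=6 ⇒ [5, 9, 10, 13, 14, 11, 16, 21, 20]
done. lo=6 hi=6; v=[5, 9, 10, 13, 14, 11, 16, 21, 20]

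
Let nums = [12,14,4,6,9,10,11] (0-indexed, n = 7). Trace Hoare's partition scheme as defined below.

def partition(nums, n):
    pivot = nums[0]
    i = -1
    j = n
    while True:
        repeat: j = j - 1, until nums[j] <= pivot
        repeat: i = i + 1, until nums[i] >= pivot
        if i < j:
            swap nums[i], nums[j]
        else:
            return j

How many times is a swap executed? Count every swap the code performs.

pivot = nums[0] = 12; i = -1, j = 7
j→6 (nums[6]=11≤12), i→0 (nums[0]=12≥12); i<j, swap → [11,14,4,6,9,10,12]
j→5 (nums[5]=10≤12), i→1 (nums[1]=14≥12); i<j, swap → [11,10,4,6,9,14,12]
j→4, i→5; i≥j, return j=4. nums = [11,10,4,6,9,14,12]

2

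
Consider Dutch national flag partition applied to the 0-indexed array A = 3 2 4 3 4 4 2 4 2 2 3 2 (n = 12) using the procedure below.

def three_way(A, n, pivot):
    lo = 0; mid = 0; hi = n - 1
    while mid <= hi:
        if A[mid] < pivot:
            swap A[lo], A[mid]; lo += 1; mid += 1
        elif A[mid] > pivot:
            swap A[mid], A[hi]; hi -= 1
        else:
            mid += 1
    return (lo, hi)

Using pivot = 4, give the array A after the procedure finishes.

3 2 3 2 2 2 3 2 4 4 4 4

lo=0 mid=0 hi=11
3<4: swap(0,0), lo=1 mid=1 ⇒ 3 2 4 3 4 4 2 4 2 2 3 2
2<4: swap(1,1), lo=2 mid=2 ⇒ 3 2 4 3 4 4 2 4 2 2 3 2
4=4: mid=3
3<4: swap(2,3), lo=3 mid=4 ⇒ 3 2 3 4 4 4 2 4 2 2 3 2
4=4: mid=5
4=4: mid=6
2<4: swap(3,6), lo=4 mid=7 ⇒ 3 2 3 2 4 4 4 4 2 2 3 2
4=4: mid=8
2<4: swap(4,8), lo=5 mid=9 ⇒ 3 2 3 2 2 4 4 4 4 2 3 2
2<4: swap(5,9), lo=6 mid=10 ⇒ 3 2 3 2 2 2 4 4 4 4 3 2
3<4: swap(6,10), lo=7 mid=11 ⇒ 3 2 3 2 2 2 3 4 4 4 4 2
2<4: swap(7,11), lo=8 mid=12 ⇒ 3 2 3 2 2 2 3 2 4 4 4 4
done. lo=8 hi=11; A=3 2 3 2 2 2 3 2 4 4 4 4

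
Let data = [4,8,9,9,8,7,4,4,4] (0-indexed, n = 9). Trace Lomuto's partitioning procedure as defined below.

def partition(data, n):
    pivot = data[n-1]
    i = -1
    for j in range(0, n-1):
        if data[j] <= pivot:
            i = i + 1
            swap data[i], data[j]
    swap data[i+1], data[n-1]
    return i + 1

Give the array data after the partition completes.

pivot = data[8] = 4; i = -1
j=0: data[0]=4 ≤ 4 → i=0, swap data[0],data[0] (no change) → [4,8,9,9,8,7,4,4,4]
j=1: data[1]=8 > 4 → no swap
j=2: data[2]=9 > 4 → no swap
j=3: data[3]=9 > 4 → no swap
j=4: data[4]=8 > 4 → no swap
j=5: data[5]=7 > 4 → no swap
j=6: data[6]=4 ≤ 4 → i=1, swap data[1],data[6] → [4,4,9,9,8,7,8,4,4]
j=7: data[7]=4 ≤ 4 → i=2, swap data[2],data[7] → [4,4,4,9,8,7,8,9,4]
final swap data[3],data[8] → [4,4,4,4,8,7,8,9,9]; return 3

[4,4,4,4,8,7,8,9,9]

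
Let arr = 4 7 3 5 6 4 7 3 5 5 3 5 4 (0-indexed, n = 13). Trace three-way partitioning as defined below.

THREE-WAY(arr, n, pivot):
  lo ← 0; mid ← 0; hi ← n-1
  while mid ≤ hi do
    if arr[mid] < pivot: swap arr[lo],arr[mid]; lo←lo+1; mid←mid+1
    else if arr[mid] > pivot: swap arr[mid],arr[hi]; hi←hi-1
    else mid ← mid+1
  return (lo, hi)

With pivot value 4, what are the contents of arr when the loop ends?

3 3 3 4 4 4 7 5 5 6 5 5 7

lo=0 mid=0 hi=12
4=4: mid=1
7>4: swap(1,12), hi=11 ⇒ 4 4 3 5 6 4 7 3 5 5 3 5 7
4=4: mid=2
3<4: swap(0,2), lo=1 mid=3 ⇒ 3 4 4 5 6 4 7 3 5 5 3 5 7
5>4: swap(3,11), hi=10 ⇒ 3 4 4 5 6 4 7 3 5 5 3 5 7
5>4: swap(3,10), hi=9 ⇒ 3 4 4 3 6 4 7 3 5 5 5 5 7
3<4: swap(1,3), lo=2 mid=4 ⇒ 3 3 4 4 6 4 7 3 5 5 5 5 7
6>4: swap(4,9), hi=8 ⇒ 3 3 4 4 5 4 7 3 5 6 5 5 7
5>4: swap(4,8), hi=7 ⇒ 3 3 4 4 5 4 7 3 5 6 5 5 7
5>4: swap(4,7), hi=6 ⇒ 3 3 4 4 3 4 7 5 5 6 5 5 7
3<4: swap(2,4), lo=3 mid=5 ⇒ 3 3 3 4 4 4 7 5 5 6 5 5 7
4=4: mid=6
7>4: swap(6,6), hi=5 ⇒ 3 3 3 4 4 4 7 5 5 6 5 5 7
done. lo=3 hi=5; arr=3 3 3 4 4 4 7 5 5 6 5 5 7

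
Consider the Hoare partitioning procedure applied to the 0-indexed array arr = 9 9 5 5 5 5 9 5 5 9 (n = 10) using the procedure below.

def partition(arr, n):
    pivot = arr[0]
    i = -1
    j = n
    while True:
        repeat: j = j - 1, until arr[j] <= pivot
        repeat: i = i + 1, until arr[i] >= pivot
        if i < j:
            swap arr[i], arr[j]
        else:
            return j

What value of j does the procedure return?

6

pivot = arr[0] = 9; i = -1, j = 10
j→9 (arr[9]=9≤9), i→0 (arr[0]=9≥9); i<j, swap → 9 9 5 5 5 5 9 5 5 9
j→8 (arr[8]=5≤9), i→1 (arr[1]=9≥9); i<j, swap → 9 5 5 5 5 5 9 5 9 9
j→7 (arr[7]=5≤9), i→6 (arr[6]=9≥9); i<j, swap → 9 5 5 5 5 5 5 9 9 9
j→6, i→7; i≥j, return j=6. arr = 9 5 5 5 5 5 5 9 9 9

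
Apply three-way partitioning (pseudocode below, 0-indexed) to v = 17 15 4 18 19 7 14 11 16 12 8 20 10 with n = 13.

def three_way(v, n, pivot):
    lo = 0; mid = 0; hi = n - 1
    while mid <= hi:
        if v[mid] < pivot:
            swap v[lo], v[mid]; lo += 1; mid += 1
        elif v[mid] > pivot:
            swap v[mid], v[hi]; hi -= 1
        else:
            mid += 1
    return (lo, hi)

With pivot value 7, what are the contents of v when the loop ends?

lo=0 mid=0 hi=12
17>7: swap(0,12), hi=11 ⇒ 10 15 4 18 19 7 14 11 16 12 8 20 17
10>7: swap(0,11), hi=10 ⇒ 20 15 4 18 19 7 14 11 16 12 8 10 17
20>7: swap(0,10), hi=9 ⇒ 8 15 4 18 19 7 14 11 16 12 20 10 17
8>7: swap(0,9), hi=8 ⇒ 12 15 4 18 19 7 14 11 16 8 20 10 17
12>7: swap(0,8), hi=7 ⇒ 16 15 4 18 19 7 14 11 12 8 20 10 17
16>7: swap(0,7), hi=6 ⇒ 11 15 4 18 19 7 14 16 12 8 20 10 17
11>7: swap(0,6), hi=5 ⇒ 14 15 4 18 19 7 11 16 12 8 20 10 17
14>7: swap(0,5), hi=4 ⇒ 7 15 4 18 19 14 11 16 12 8 20 10 17
7=7: mid=1
15>7: swap(1,4), hi=3 ⇒ 7 19 4 18 15 14 11 16 12 8 20 10 17
19>7: swap(1,3), hi=2 ⇒ 7 18 4 19 15 14 11 16 12 8 20 10 17
18>7: swap(1,2), hi=1 ⇒ 7 4 18 19 15 14 11 16 12 8 20 10 17
4<7: swap(0,1), lo=1 mid=2 ⇒ 4 7 18 19 15 14 11 16 12 8 20 10 17
done. lo=1 hi=1; v=4 7 18 19 15 14 11 16 12 8 20 10 17

4 7 18 19 15 14 11 16 12 8 20 10 17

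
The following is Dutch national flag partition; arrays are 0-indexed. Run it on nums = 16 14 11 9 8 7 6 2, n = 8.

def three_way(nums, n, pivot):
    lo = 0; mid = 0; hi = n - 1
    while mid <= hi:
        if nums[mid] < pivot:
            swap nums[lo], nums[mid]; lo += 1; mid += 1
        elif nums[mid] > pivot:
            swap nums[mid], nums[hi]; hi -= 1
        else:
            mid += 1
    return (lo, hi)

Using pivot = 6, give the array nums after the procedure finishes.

2 6 9 8 7 11 14 16

pivot = 6; lo=0, mid=0, hi=7
nums[mid]=16>6: swap nums[0],nums[7]; hi=6 → 2 14 11 9 8 7 6 16
nums[mid]=2<6: swap nums[0],nums[0]; lo=1,mid=1 → 2 14 11 9 8 7 6 16
nums[mid]=14>6: swap nums[1],nums[6]; hi=5 → 2 6 11 9 8 7 14 16
nums[mid]=6=6: mid=2
nums[mid]=11>6: swap nums[2],nums[5]; hi=4 → 2 6 7 9 8 11 14 16
nums[mid]=7>6: swap nums[2],nums[4]; hi=3 → 2 6 8 9 7 11 14 16
nums[mid]=8>6: swap nums[2],nums[3]; hi=2 → 2 6 9 8 7 11 14 16
nums[mid]=9>6: swap nums[2],nums[2]; hi=1 → 2 6 9 8 7 11 14 16
end: lo=1, hi=1; nums = 2 6 9 8 7 11 14 16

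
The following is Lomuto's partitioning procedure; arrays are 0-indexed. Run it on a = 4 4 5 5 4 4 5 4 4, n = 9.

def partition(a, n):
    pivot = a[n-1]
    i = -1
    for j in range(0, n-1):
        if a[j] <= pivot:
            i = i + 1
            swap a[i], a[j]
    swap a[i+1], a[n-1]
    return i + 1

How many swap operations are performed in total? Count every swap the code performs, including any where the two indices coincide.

6

pivot=4, i=-1
j=0: 4≤4, i=0, swap(0,0) ⇒ 4 4 5 5 4 4 5 4 4
j=1: 4≤4, i=1, swap(1,1) ⇒ 4 4 5 5 4 4 5 4 4
j=2: 5>4, skip
j=3: 5>4, skip
j=4: 4≤4, i=2, swap(2,4) ⇒ 4 4 4 5 5 4 5 4 4
j=5: 4≤4, i=3, swap(3,5) ⇒ 4 4 4 4 5 5 5 4 4
j=6: 5>4, skip
j=7: 4≤4, i=4, swap(4,7) ⇒ 4 4 4 4 4 5 5 5 4
swap(5,8) ⇒ 4 4 4 4 4 4 5 5 5; return 5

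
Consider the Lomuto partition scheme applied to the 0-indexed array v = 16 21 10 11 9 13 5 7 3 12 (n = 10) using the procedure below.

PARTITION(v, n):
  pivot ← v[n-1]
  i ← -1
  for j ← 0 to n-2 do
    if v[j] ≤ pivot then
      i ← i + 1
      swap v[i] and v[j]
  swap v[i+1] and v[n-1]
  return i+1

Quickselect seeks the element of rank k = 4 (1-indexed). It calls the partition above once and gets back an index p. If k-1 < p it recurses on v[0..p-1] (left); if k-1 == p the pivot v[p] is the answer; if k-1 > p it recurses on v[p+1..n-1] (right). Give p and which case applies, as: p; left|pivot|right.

pivot = v[9] = 12; i = -1
j=0: v[0]=16 > 12 → no swap
j=1: v[1]=21 > 12 → no swap
j=2: v[2]=10 ≤ 12 → i=0, swap v[0],v[2] → 10 21 16 11 9 13 5 7 3 12
j=3: v[3]=11 ≤ 12 → i=1, swap v[1],v[3] → 10 11 16 21 9 13 5 7 3 12
j=4: v[4]=9 ≤ 12 → i=2, swap v[2],v[4] → 10 11 9 21 16 13 5 7 3 12
j=5: v[5]=13 > 12 → no swap
j=6: v[6]=5 ≤ 12 → i=3, swap v[3],v[6] → 10 11 9 5 16 13 21 7 3 12
j=7: v[7]=7 ≤ 12 → i=4, swap v[4],v[7] → 10 11 9 5 7 13 21 16 3 12
j=8: v[8]=3 ≤ 12 → i=5, swap v[5],v[8] → 10 11 9 5 7 3 21 16 13 12
final swap v[6],v[9] → 10 11 9 5 7 3 12 16 13 21; return 6
p = 6; k-1 = 3 < 6 ⇒ left

6; left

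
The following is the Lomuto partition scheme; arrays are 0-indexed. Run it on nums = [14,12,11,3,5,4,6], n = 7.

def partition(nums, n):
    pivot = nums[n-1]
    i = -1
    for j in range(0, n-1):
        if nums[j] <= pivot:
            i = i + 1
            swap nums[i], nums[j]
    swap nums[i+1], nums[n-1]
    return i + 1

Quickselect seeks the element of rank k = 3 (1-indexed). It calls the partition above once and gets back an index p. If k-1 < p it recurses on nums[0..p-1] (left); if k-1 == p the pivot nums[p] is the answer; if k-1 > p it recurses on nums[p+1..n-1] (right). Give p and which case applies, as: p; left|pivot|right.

3; left

pivot=6, i=-1
j=0: 14>6, skip
j=1: 12>6, skip
j=2: 11>6, skip
j=3: 3≤6, i=0, swap(0,3) ⇒ [3,12,11,14,5,4,6]
j=4: 5≤6, i=1, swap(1,4) ⇒ [3,5,11,14,12,4,6]
j=5: 4≤6, i=2, swap(2,5) ⇒ [3,5,4,14,12,11,6]
swap(3,6) ⇒ [3,5,4,6,12,11,14]; return 3
p = 3; k-1 = 2 < 3 ⇒ left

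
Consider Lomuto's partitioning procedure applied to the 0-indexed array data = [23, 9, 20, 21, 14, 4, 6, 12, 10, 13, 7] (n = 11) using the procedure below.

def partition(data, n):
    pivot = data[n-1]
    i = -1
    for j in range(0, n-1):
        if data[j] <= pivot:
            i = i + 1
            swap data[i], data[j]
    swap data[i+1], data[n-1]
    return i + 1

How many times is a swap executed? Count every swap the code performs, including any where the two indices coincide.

pivot = data[10] = 7; i = -1
j=0: data[0]=23 > 7 → no swap
j=1: data[1]=9 > 7 → no swap
j=2: data[2]=20 > 7 → no swap
j=3: data[3]=21 > 7 → no swap
j=4: data[4]=14 > 7 → no swap
j=5: data[5]=4 ≤ 7 → i=0, swap data[0],data[5] → [4, 9, 20, 21, 14, 23, 6, 12, 10, 13, 7]
j=6: data[6]=6 ≤ 7 → i=1, swap data[1],data[6] → [4, 6, 20, 21, 14, 23, 9, 12, 10, 13, 7]
j=7: data[7]=12 > 7 → no swap
j=8: data[8]=10 > 7 → no swap
j=9: data[9]=13 > 7 → no swap
final swap data[2],data[10] → [4, 6, 7, 21, 14, 23, 9, 12, 10, 13, 20]; return 2

3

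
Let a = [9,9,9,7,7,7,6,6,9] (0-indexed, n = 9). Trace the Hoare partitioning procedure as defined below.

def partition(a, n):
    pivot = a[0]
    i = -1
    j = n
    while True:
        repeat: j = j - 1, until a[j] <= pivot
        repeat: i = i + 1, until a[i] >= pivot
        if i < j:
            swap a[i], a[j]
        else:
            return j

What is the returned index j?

5

pivot = a[0] = 9; i = -1, j = 9
j→8 (a[8]=9≤9), i→0 (a[0]=9≥9); i<j, swap → [9,9,9,7,7,7,6,6,9]
j→7 (a[7]=6≤9), i→1 (a[1]=9≥9); i<j, swap → [9,6,9,7,7,7,6,9,9]
j→6 (a[6]=6≤9), i→2 (a[2]=9≥9); i<j, swap → [9,6,6,7,7,7,9,9,9]
j→5, i→6; i≥j, return j=5. a = [9,6,6,7,7,7,9,9,9]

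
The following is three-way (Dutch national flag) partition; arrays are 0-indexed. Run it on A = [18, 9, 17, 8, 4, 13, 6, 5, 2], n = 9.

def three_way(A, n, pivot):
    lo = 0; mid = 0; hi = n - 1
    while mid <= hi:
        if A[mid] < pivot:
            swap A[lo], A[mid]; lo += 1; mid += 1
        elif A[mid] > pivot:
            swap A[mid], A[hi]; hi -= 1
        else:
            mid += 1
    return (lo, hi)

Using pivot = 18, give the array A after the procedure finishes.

lo=0 mid=0 hi=8
18=18: mid=1
9<18: swap(0,1), lo=1 mid=2 ⇒ [9, 18, 17, 8, 4, 13, 6, 5, 2]
17<18: swap(1,2), lo=2 mid=3 ⇒ [9, 17, 18, 8, 4, 13, 6, 5, 2]
8<18: swap(2,3), lo=3 mid=4 ⇒ [9, 17, 8, 18, 4, 13, 6, 5, 2]
4<18: swap(3,4), lo=4 mid=5 ⇒ [9, 17, 8, 4, 18, 13, 6, 5, 2]
13<18: swap(4,5), lo=5 mid=6 ⇒ [9, 17, 8, 4, 13, 18, 6, 5, 2]
6<18: swap(5,6), lo=6 mid=7 ⇒ [9, 17, 8, 4, 13, 6, 18, 5, 2]
5<18: swap(6,7), lo=7 mid=8 ⇒ [9, 17, 8, 4, 13, 6, 5, 18, 2]
2<18: swap(7,8), lo=8 mid=9 ⇒ [9, 17, 8, 4, 13, 6, 5, 2, 18]
done. lo=8 hi=8; A=[9, 17, 8, 4, 13, 6, 5, 2, 18]

[9, 17, 8, 4, 13, 6, 5, 2, 18]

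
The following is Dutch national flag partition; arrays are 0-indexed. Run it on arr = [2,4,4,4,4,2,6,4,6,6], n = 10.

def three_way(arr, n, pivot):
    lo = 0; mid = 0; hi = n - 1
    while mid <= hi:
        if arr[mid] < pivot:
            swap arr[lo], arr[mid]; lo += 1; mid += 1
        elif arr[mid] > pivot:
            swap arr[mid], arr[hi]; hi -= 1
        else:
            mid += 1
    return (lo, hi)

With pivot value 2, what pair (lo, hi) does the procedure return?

lo=0 mid=0 hi=9
2=2: mid=1
4>2: swap(1,9), hi=8 ⇒ [2,6,4,4,4,2,6,4,6,4]
6>2: swap(1,8), hi=7 ⇒ [2,6,4,4,4,2,6,4,6,4]
6>2: swap(1,7), hi=6 ⇒ [2,4,4,4,4,2,6,6,6,4]
4>2: swap(1,6), hi=5 ⇒ [2,6,4,4,4,2,4,6,6,4]
6>2: swap(1,5), hi=4 ⇒ [2,2,4,4,4,6,4,6,6,4]
2=2: mid=2
4>2: swap(2,4), hi=3 ⇒ [2,2,4,4,4,6,4,6,6,4]
4>2: swap(2,3), hi=2 ⇒ [2,2,4,4,4,6,4,6,6,4]
4>2: swap(2,2), hi=1 ⇒ [2,2,4,4,4,6,4,6,6,4]
done. lo=0 hi=1; arr=[2,2,4,4,4,6,4,6,6,4]

(0, 1)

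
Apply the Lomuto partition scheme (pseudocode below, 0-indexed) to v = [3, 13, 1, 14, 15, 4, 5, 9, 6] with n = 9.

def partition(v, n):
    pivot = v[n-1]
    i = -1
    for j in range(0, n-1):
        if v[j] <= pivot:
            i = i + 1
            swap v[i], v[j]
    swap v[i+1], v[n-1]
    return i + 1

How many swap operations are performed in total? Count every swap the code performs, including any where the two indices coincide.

pivot=6, i=-1
j=0: 3≤6, i=0, swap(0,0) ⇒ [3, 13, 1, 14, 15, 4, 5, 9, 6]
j=1: 13>6, skip
j=2: 1≤6, i=1, swap(1,2) ⇒ [3, 1, 13, 14, 15, 4, 5, 9, 6]
j=3: 14>6, skip
j=4: 15>6, skip
j=5: 4≤6, i=2, swap(2,5) ⇒ [3, 1, 4, 14, 15, 13, 5, 9, 6]
j=6: 5≤6, i=3, swap(3,6) ⇒ [3, 1, 4, 5, 15, 13, 14, 9, 6]
j=7: 9>6, skip
swap(4,8) ⇒ [3, 1, 4, 5, 6, 13, 14, 9, 15]; return 4

5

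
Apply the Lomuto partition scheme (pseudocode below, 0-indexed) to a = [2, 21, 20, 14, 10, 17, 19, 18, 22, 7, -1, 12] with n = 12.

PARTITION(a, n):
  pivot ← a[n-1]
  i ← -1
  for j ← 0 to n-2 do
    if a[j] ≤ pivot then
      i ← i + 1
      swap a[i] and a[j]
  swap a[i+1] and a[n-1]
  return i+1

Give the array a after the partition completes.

pivot = a[11] = 12; i = -1
j=0: a[0]=2 ≤ 12 → i=0, swap a[0],a[0] (no change) → [2, 21, 20, 14, 10, 17, 19, 18, 22, 7, -1, 12]
j=1: a[1]=21 > 12 → no swap
j=2: a[2]=20 > 12 → no swap
j=3: a[3]=14 > 12 → no swap
j=4: a[4]=10 ≤ 12 → i=1, swap a[1],a[4] → [2, 10, 20, 14, 21, 17, 19, 18, 22, 7, -1, 12]
j=5: a[5]=17 > 12 → no swap
j=6: a[6]=19 > 12 → no swap
j=7: a[7]=18 > 12 → no swap
j=8: a[8]=22 > 12 → no swap
j=9: a[9]=7 ≤ 12 → i=2, swap a[2],a[9] → [2, 10, 7, 14, 21, 17, 19, 18, 22, 20, -1, 12]
j=10: a[10]=-1 ≤ 12 → i=3, swap a[3],a[10] → [2, 10, 7, -1, 21, 17, 19, 18, 22, 20, 14, 12]
final swap a[4],a[11] → [2, 10, 7, -1, 12, 17, 19, 18, 22, 20, 14, 21]; return 4

[2, 10, 7, -1, 12, 17, 19, 18, 22, 20, 14, 21]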